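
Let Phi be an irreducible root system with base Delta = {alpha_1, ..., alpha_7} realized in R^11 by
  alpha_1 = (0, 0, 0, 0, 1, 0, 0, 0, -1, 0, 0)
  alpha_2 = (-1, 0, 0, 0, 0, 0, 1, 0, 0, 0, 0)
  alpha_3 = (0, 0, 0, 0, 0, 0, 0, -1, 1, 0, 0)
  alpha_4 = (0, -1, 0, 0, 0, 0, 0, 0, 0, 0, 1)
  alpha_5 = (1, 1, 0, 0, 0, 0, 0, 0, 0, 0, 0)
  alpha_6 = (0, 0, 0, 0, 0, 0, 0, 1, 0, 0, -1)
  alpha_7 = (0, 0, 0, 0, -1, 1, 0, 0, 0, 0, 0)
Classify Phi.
A_7

Compute the Cartan integers a_ij = 2(alpha_i, alpha_j)/(alpha_j, alpha_j); the resulting 7x7 Cartan matrix is
[[2, 0, -1, 0, 0, 0, -1], [0, 2, 0, 0, -1, 0, 0], [-1, 0, 2, 0, 0, -1, 0], [0, 0, 0, 2, -1, -1, 0], [0, -1, 0, -1, 2, 0, 0], [0, 0, -1, -1, 0, 2, 0], [-1, 0, 0, 0, 0, 0, 2]].
All simple roots have the same length, so the diagram is simply laced. The associated Dynkin diagram is a chain of 7 nodes with single edges (A_7), so the type is A_7 (the algebra sl(8)).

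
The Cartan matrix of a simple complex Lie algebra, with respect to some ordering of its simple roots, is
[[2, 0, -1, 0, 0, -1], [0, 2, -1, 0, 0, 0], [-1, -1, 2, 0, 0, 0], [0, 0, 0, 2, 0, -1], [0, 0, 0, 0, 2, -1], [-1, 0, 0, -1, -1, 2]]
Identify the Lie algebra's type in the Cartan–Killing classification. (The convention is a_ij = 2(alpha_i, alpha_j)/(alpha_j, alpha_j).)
The matrix has rank 6 with 2's on the diagonal. Reading the off-diagonal entries as Dynkin edges (a single edge where a_ij = a_ji = -1; a double or triple edge where a_ij * a_ji = 2 or 3), the diagram is a chain of 4 nodes with a fork of two nodes at one end (D_6). One simple-root ordering that puts it in standard form is (alpha_2, alpha_3, alpha_1, alpha_6, alpha_5, alpha_4). So the algebra is type D_6, i.e. so(12).

D6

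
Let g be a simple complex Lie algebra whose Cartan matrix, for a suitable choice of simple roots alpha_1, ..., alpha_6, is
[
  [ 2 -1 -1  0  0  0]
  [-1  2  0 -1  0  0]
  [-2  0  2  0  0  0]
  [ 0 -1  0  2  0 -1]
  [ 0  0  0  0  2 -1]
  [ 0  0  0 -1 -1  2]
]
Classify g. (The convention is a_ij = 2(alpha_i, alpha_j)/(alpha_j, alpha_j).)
The matrix has rank 6 with 2's on the diagonal. Reading the off-diagonal entries as Dynkin edges (a single edge where a_ij = a_ji = -1; a double or triple edge where a_ij * a_ji = 2 or 3), the diagram is a chain of 6 nodes with a double edge at one end; the terminal node there is the unique long simple root (C_6). One simple-root ordering that puts it in standard form is (alpha_5, alpha_6, alpha_4, alpha_2, alpha_1, alpha_3). So the algebra is type C_6, i.e. sp(12).

C_6 (sp(12))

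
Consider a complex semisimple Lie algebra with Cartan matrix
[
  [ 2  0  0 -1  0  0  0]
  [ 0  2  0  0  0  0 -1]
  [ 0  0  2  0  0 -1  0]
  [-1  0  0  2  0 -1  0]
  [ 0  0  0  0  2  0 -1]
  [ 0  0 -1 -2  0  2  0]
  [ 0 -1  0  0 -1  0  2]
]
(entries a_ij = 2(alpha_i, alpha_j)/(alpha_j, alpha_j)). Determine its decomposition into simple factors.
type A_3 ⊕ type F_4

The diagram associated to this matrix has two connected components: the simple roots {alpha_2, alpha_5, alpha_7} form a chain of 3 nodes with single edges (A_3), and {alpha_1, alpha_3, alpha_4, alpha_6} form a chain of 4 nodes with a double edge between the middle two (F_4). A semisimple Lie algebra decomposes uniquely as the direct sum of simple ideals, one per connected component of its Dynkin diagram, so g ≅ A_3 ⊕ F_4 (dimension 15 + 52 = 67).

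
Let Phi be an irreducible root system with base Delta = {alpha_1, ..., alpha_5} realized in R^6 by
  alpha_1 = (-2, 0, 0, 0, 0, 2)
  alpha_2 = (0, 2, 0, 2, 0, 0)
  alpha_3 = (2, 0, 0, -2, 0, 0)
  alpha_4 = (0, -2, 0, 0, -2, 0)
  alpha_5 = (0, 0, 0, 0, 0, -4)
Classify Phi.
C5

Compute the Cartan integers a_ij = 2(alpha_i, alpha_j)/(alpha_j, alpha_j); the resulting 5x5 Cartan matrix is
[[2, 0, -1, 0, -1], [0, 2, -1, -1, 0], [-1, -1, 2, 0, 0], [0, -1, 0, 2, 0], [-2, 0, 0, 0, 2]].
The roots have two lengths (squared-length ratio 2:1); the short ones are alpha_{1,2,3,4}. The associated Dynkin diagram is a chain of 5 nodes with a double edge at one end; the terminal node there is the unique long simple root (C_5), so the type is C_5 (the algebra sp(10)).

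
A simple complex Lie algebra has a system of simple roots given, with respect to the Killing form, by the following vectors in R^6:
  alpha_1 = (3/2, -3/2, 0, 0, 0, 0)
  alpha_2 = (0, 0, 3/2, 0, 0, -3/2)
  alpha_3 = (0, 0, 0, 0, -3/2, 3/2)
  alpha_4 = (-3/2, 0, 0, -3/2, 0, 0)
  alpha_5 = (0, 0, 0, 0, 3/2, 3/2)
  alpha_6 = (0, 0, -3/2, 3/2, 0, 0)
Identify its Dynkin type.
type D_6

Compute the Cartan integers a_ij = 2(alpha_i, alpha_j)/(alpha_j, alpha_j); the resulting 6x6 Cartan matrix is
[[2, 0, 0, -1, 0, 0], [0, 2, -1, 0, -1, -1], [0, -1, 2, 0, 0, 0], [-1, 0, 0, 2, 0, -1], [0, -1, 0, 0, 2, 0], [0, -1, 0, -1, 0, 2]].
All simple roots have the same length, so the diagram is simply laced. The associated Dynkin diagram is a chain of 4 nodes with a fork of two nodes at one end (D_6), so the type is D_6 (the algebra so(12)).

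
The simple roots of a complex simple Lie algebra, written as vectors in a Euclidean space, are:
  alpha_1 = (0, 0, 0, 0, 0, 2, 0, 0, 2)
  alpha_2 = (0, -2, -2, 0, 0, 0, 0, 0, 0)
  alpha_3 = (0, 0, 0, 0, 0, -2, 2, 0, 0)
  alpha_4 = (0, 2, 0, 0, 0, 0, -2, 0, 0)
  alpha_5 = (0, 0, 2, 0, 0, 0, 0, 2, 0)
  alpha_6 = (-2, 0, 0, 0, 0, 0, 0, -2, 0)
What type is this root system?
A_6 (sl(7))

Compute the Cartan integers a_ij = 2(alpha_i, alpha_j)/(alpha_j, alpha_j); the resulting 6x6 Cartan matrix is
[[2, 0, -1, 0, 0, 0], [0, 2, 0, -1, -1, 0], [-1, 0, 2, -1, 0, 0], [0, -1, -1, 2, 0, 0], [0, -1, 0, 0, 2, -1], [0, 0, 0, 0, -1, 2]].
All simple roots have the same length, so the diagram is simply laced. The associated Dynkin diagram is a chain of 6 nodes with single edges (A_6), so the type is A_6 (the algebra sl(7)).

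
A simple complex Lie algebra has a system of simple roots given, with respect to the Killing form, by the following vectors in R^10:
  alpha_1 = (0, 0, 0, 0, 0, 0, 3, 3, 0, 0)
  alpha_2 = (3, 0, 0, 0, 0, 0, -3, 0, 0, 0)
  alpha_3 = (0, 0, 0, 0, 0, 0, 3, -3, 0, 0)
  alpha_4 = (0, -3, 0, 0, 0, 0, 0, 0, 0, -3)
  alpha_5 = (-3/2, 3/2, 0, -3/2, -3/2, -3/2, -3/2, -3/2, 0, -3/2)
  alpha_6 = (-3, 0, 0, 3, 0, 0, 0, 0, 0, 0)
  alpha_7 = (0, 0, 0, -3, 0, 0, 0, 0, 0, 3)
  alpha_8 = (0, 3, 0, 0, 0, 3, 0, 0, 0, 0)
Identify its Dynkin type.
E_8

Compute the Cartan integers a_ij = 2(alpha_i, alpha_j)/(alpha_j, alpha_j); the resulting 8x8 Cartan matrix is
[[2, -1, 0, 0, -1, 0, 0, 0], [-1, 2, -1, 0, 0, -1, 0, 0], [0, -1, 2, 0, 0, 0, 0, 0], [0, 0, 0, 2, 0, 0, -1, -1], [-1, 0, 0, 0, 2, 0, 0, 0], [0, -1, 0, 0, 0, 2, -1, 0], [0, 0, 0, -1, 0, -1, 2, 0], [0, 0, 0, -1, 0, 0, 0, 2]].
All simple roots have the same length, so the diagram is simply laced. The associated Dynkin diagram is a chain of 7 nodes with one extra node attached to the third node from one end (E_8), so the type is E_8.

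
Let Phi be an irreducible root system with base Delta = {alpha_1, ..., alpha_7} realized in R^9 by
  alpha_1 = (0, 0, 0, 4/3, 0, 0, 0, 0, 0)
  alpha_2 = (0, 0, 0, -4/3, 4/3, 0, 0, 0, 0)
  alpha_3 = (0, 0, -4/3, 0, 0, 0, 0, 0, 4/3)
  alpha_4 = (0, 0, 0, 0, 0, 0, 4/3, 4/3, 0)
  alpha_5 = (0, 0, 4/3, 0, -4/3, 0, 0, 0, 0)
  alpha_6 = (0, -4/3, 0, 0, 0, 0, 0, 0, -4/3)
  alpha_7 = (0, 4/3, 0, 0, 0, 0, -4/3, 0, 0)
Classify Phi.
type B_7

Compute the Cartan integers a_ij = 2(alpha_i, alpha_j)/(alpha_j, alpha_j); the resulting 7x7 Cartan matrix is
[[2, -1, 0, 0, 0, 0, 0], [-2, 2, 0, 0, -1, 0, 0], [0, 0, 2, 0, -1, -1, 0], [0, 0, 0, 2, 0, 0, -1], [0, -1, -1, 0, 2, 0, 0], [0, 0, -1, 0, 0, 2, -1], [0, 0, 0, -1, 0, -1, 2]].
The roots have two lengths (squared-length ratio 2:1); the short ones are alpha_{1}. The associated Dynkin diagram is a chain of 7 nodes with a double edge at one end; the terminal node there is the unique short simple root (B_7), so the type is B_7 (the algebra so(15)).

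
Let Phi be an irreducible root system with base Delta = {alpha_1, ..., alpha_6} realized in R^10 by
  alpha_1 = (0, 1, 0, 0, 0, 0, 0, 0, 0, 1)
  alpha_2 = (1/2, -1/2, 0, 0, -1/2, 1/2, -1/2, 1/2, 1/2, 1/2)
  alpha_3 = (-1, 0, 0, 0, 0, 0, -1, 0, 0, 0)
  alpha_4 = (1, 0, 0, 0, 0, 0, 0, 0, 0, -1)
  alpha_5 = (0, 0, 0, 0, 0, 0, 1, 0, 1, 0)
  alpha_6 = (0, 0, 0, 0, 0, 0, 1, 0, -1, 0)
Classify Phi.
E_6

Compute the Cartan integers a_ij = 2(alpha_i, alpha_j)/(alpha_j, alpha_j); the resulting 6x6 Cartan matrix is
[[2, 0, 0, -1, 0, 0], [0, 2, 0, 0, 0, -1], [0, 0, 2, -1, -1, -1], [-1, 0, -1, 2, 0, 0], [0, 0, -1, 0, 2, 0], [0, -1, -1, 0, 0, 2]].
All simple roots have the same length, so the diagram is simply laced. The associated Dynkin diagram is a chain of 5 nodes with one extra node attached to the third node from one end (E_6), so the type is E_6.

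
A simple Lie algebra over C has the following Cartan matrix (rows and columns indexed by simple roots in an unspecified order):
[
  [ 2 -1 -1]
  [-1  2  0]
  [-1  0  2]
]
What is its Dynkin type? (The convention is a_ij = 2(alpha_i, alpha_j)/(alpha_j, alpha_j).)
A3

The matrix has rank 3 with 2's on the diagonal. Reading the off-diagonal entries as Dynkin edges (a single edge where a_ij = a_ji = -1; a double or triple edge where a_ij * a_ji = 2 or 3), the diagram is a chain of 3 nodes with single edges (A_3). One simple-root ordering that puts it in standard form is (alpha_2, alpha_1, alpha_3). So the algebra is type A_3, i.e. sl(4).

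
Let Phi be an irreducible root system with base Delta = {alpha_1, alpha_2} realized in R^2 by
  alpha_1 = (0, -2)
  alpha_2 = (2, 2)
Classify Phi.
Compute the Cartan integers a_ij = 2(alpha_i, alpha_j)/(alpha_j, alpha_j); the resulting 2x2 Cartan matrix is
[[2, -1], [-2, 2]].
The roots have two lengths (squared-length ratio 2:1); the short ones are alpha_{1}. The associated Dynkin diagram is a chain of 2 nodes with a double edge at one end; the terminal node there is the unique short simple root (B_2), so the type is B_2 (the algebra so(5)).

B2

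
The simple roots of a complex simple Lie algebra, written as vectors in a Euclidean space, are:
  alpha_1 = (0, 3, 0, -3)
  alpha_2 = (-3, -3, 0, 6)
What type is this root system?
G_2

Compute the Cartan integers a_ij = 2(alpha_i, alpha_j)/(alpha_j, alpha_j); the resulting 2x2 Cartan matrix is
[[2, -1], [-3, 2]].
The roots have two lengths (squared-length ratio 3:1); the short ones are alpha_{1}. The associated Dynkin diagram is two nodes joined by a triple edge (G_2), so the type is G_2.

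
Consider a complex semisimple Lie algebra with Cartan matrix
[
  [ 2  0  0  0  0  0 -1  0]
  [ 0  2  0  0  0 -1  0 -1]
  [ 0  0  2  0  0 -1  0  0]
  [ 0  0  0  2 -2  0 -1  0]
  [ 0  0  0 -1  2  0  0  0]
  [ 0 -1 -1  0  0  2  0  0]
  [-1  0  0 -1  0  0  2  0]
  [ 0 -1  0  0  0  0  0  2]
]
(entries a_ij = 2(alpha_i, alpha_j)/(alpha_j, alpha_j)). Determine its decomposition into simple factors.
The diagram associated to this matrix has two connected components: the simple roots {alpha_2, alpha_3, alpha_6, alpha_8} form a chain of 4 nodes with single edges (A_4), and {alpha_1, alpha_4, alpha_5, alpha_7} form a chain of 4 nodes with a double edge at one end; the terminal node there is the unique short simple root (B_4). A semisimple Lie algebra decomposes uniquely as the direct sum of simple ideals, one per connected component of its Dynkin diagram, so g ≅ A_4 ⊕ B_4 (dimension 24 + 36 = 60).

type A_4 ⊕ type B_4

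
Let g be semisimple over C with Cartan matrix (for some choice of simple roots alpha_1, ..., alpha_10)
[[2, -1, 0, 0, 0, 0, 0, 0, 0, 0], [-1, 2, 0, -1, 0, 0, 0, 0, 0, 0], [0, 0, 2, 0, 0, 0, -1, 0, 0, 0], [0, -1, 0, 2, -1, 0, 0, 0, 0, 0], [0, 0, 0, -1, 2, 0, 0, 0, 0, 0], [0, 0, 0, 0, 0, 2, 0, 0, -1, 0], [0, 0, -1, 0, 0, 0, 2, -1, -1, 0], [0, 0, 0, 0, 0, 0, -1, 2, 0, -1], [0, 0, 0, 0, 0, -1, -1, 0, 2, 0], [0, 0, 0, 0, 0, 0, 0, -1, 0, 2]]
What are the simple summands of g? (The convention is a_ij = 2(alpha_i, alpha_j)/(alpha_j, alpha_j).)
The diagram associated to this matrix has two connected components: the simple roots {alpha_1, alpha_2, alpha_4, alpha_5} form a chain of 4 nodes with single edges (A_4), and {alpha_3, alpha_6, alpha_7, alpha_8, alpha_9, alpha_10} form a chain of 5 nodes with one extra node attached to the third node from one end (E_6). A semisimple Lie algebra decomposes uniquely as the direct sum of simple ideals, one per connected component of its Dynkin diagram, so g ≅ A_4 ⊕ E_6 (dimension 24 + 78 = 102).

A_4 + E_6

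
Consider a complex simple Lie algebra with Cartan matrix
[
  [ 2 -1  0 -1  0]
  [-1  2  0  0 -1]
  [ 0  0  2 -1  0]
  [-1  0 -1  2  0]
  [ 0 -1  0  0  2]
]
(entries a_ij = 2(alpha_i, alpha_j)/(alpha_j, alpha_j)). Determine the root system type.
The matrix has rank 5 with 2's on the diagonal. Reading the off-diagonal entries as Dynkin edges (a single edge where a_ij = a_ji = -1; a double or triple edge where a_ij * a_ji = 2 or 3), the diagram is a chain of 5 nodes with single edges (A_5). One simple-root ordering that puts it in standard form is (alpha_5, alpha_2, alpha_1, alpha_4, alpha_3). So the algebra is type A_5, i.e. sl(6).

type A_5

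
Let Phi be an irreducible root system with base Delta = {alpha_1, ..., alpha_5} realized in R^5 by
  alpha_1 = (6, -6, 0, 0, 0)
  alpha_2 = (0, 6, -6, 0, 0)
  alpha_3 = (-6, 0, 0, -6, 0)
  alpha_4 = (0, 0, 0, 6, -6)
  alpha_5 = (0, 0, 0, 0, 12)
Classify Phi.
type C_5

Compute the Cartan integers a_ij = 2(alpha_i, alpha_j)/(alpha_j, alpha_j); the resulting 5x5 Cartan matrix is
[[2, -1, -1, 0, 0], [-1, 2, 0, 0, 0], [-1, 0, 2, -1, 0], [0, 0, -1, 2, -1], [0, 0, 0, -2, 2]].
The roots have two lengths (squared-length ratio 2:1); the short ones are alpha_{1,2,3,4}. The associated Dynkin diagram is a chain of 5 nodes with a double edge at one end; the terminal node there is the unique long simple root (C_5), so the type is C_5 (the algebra sp(10)).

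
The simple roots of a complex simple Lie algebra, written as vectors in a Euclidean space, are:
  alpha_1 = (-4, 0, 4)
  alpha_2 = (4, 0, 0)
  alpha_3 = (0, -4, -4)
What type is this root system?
B_3

Compute the Cartan integers a_ij = 2(alpha_i, alpha_j)/(alpha_j, alpha_j); the resulting 3x3 Cartan matrix is
[[2, -2, -1], [-1, 2, 0], [-1, 0, 2]].
The roots have two lengths (squared-length ratio 2:1); the short ones are alpha_{2}. The associated Dynkin diagram is a chain of 3 nodes with a double edge at one end; the terminal node there is the unique short simple root (B_3), so the type is B_3 (the algebra so(7)).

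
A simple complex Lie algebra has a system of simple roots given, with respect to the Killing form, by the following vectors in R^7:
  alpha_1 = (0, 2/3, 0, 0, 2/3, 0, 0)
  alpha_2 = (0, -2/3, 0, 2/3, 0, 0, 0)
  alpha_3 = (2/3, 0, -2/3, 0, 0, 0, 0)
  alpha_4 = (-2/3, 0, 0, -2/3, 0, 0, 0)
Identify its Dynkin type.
type A_4

Compute the Cartan integers a_ij = 2(alpha_i, alpha_j)/(alpha_j, alpha_j); the resulting 4x4 Cartan matrix is
[[2, -1, 0, 0], [-1, 2, 0, -1], [0, 0, 2, -1], [0, -1, -1, 2]].
All simple roots have the same length, so the diagram is simply laced. The associated Dynkin diagram is a chain of 4 nodes with single edges (A_4), so the type is A_4 (the algebra sl(5)).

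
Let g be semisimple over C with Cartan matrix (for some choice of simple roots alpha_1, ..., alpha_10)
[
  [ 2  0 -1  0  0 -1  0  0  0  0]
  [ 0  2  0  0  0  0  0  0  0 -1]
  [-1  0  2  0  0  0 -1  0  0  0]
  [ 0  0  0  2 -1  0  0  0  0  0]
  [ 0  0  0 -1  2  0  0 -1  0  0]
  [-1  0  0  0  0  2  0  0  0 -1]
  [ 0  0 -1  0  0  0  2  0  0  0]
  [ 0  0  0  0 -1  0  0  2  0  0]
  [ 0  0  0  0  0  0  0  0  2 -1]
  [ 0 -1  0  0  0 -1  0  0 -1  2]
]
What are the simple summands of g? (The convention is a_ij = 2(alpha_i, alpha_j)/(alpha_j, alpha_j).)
The diagram associated to this matrix has two connected components: the simple roots {alpha_4, alpha_5, alpha_8} form a chain of 3 nodes with single edges (A_3), and {alpha_1, alpha_2, alpha_3, alpha_6, alpha_7, alpha_9, alpha_10} form a chain of 5 nodes with a fork of two nodes at one end (D_7). A semisimple Lie algebra decomposes uniquely as the direct sum of simple ideals, one per connected component of its Dynkin diagram, so g ≅ A_3 ⊕ D_7 (dimension 15 + 91 = 106).

A_3 (sl(4)) ⊕ D_7 (so(14))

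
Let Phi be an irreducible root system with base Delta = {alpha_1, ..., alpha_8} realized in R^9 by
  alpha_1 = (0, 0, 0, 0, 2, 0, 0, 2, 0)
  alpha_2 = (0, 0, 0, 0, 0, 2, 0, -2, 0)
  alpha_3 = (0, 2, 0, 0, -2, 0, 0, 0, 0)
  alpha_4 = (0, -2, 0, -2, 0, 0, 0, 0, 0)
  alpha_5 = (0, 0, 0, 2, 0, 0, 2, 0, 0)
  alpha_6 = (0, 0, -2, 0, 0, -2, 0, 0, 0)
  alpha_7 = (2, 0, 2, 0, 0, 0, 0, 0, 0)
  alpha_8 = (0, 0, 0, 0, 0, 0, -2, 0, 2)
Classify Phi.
Compute the Cartan integers a_ij = 2(alpha_i, alpha_j)/(alpha_j, alpha_j); the resulting 8x8 Cartan matrix is
[[2, -1, -1, 0, 0, 0, 0, 0], [-1, 2, 0, 0, 0, -1, 0, 0], [-1, 0, 2, -1, 0, 0, 0, 0], [0, 0, -1, 2, -1, 0, 0, 0], [0, 0, 0, -1, 2, 0, 0, -1], [0, -1, 0, 0, 0, 2, -1, 0], [0, 0, 0, 0, 0, -1, 2, 0], [0, 0, 0, 0, -1, 0, 0, 2]].
All simple roots have the same length, so the diagram is simply laced. The associated Dynkin diagram is a chain of 8 nodes with single edges (A_8), so the type is A_8 (the algebra sl(9)).

type A_8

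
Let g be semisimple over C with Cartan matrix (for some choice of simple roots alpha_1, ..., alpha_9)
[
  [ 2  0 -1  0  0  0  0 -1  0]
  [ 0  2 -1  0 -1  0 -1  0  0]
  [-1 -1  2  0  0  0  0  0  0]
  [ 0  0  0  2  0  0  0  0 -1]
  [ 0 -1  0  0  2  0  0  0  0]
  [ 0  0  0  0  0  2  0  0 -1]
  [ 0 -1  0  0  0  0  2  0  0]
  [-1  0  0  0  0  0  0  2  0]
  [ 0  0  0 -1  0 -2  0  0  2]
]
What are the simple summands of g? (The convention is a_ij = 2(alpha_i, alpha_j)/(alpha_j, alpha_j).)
B3 ⊕ D6

The diagram associated to this matrix has two connected components: the simple roots {alpha_4, alpha_6, alpha_9} form a chain of 3 nodes with a double edge at one end; the terminal node there is the unique short simple root (B_3), and {alpha_1, alpha_2, alpha_3, alpha_5, alpha_7, alpha_8} form a chain of 4 nodes with a fork of two nodes at one end (D_6). A semisimple Lie algebra decomposes uniquely as the direct sum of simple ideals, one per connected component of its Dynkin diagram, so g ≅ B_3 ⊕ D_6 (dimension 21 + 66 = 87).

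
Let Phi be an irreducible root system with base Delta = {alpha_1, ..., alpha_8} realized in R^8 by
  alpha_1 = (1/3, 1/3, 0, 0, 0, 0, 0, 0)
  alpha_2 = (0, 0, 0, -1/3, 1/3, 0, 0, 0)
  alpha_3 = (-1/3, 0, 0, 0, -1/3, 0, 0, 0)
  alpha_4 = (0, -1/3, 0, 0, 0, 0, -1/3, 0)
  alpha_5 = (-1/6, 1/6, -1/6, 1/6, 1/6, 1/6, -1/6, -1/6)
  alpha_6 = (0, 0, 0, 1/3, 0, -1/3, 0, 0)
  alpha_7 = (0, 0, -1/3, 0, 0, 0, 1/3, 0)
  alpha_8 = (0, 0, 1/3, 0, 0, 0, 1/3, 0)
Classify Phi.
E_8

Compute the Cartan integers a_ij = 2(alpha_i, alpha_j)/(alpha_j, alpha_j); the resulting 8x8 Cartan matrix is
[[2, 0, -1, -1, 0, 0, 0, 0], [0, 2, -1, 0, 0, -1, 0, 0], [-1, -1, 2, 0, 0, 0, 0, 0], [-1, 0, 0, 2, 0, 0, -1, -1], [0, 0, 0, 0, 2, 0, 0, -1], [0, -1, 0, 0, 0, 2, 0, 0], [0, 0, 0, -1, 0, 0, 2, 0], [0, 0, 0, -1, -1, 0, 0, 2]].
All simple roots have the same length, so the diagram is simply laced. The associated Dynkin diagram is a chain of 7 nodes with one extra node attached to the third node from one end (E_8), so the type is E_8.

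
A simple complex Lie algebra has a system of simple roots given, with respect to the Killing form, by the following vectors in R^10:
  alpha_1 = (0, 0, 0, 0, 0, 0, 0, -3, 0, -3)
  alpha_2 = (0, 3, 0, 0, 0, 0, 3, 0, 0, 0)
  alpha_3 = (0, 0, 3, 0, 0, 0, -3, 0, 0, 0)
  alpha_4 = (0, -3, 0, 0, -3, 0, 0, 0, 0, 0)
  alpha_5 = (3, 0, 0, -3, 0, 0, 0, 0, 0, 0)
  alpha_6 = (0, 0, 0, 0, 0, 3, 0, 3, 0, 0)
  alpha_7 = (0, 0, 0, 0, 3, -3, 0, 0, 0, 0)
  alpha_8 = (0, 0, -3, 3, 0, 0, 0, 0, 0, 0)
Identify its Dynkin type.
Compute the Cartan integers a_ij = 2(alpha_i, alpha_j)/(alpha_j, alpha_j); the resulting 8x8 Cartan matrix is
[[2, 0, 0, 0, 0, -1, 0, 0], [0, 2, -1, -1, 0, 0, 0, 0], [0, -1, 2, 0, 0, 0, 0, -1], [0, -1, 0, 2, 0, 0, -1, 0], [0, 0, 0, 0, 2, 0, 0, -1], [-1, 0, 0, 0, 0, 2, -1, 0], [0, 0, 0, -1, 0, -1, 2, 0], [0, 0, -1, 0, -1, 0, 0, 2]].
All simple roots have the same length, so the diagram is simply laced. The associated Dynkin diagram is a chain of 8 nodes with single edges (A_8), so the type is A_8 (the algebra sl(9)).

A_8 (sl(9))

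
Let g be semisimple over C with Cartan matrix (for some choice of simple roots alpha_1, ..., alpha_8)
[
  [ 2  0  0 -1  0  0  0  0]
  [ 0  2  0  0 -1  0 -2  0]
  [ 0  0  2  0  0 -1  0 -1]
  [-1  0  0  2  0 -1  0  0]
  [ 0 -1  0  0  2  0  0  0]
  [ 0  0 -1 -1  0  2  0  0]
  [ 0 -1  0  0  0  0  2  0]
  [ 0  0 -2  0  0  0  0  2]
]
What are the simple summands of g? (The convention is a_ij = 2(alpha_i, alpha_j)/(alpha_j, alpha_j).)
type B_3 + type C_5

The diagram associated to this matrix has two connected components: the simple roots {alpha_2, alpha_5, alpha_7} form a chain of 3 nodes with a double edge at one end; the terminal node there is the unique short simple root (B_3), and {alpha_1, alpha_3, alpha_4, alpha_6, alpha_8} form a chain of 5 nodes with a double edge at one end; the terminal node there is the unique long simple root (C_5). A semisimple Lie algebra decomposes uniquely as the direct sum of simple ideals, one per connected component of its Dynkin diagram, so g ≅ B_3 ⊕ C_5 (dimension 21 + 55 = 76).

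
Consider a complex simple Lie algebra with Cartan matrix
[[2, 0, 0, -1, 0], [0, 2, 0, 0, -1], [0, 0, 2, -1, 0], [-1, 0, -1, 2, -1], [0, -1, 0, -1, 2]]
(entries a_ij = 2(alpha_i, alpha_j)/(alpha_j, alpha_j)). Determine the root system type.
The matrix has rank 5 with 2's on the diagonal. Reading the off-diagonal entries as Dynkin edges (a single edge where a_ij = a_ji = -1; a double or triple edge where a_ij * a_ji = 2 or 3), the diagram is a chain of 3 nodes with a fork of two nodes at one end (D_5). One simple-root ordering that puts it in standard form is (alpha_2, alpha_5, alpha_4, alpha_3, alpha_1). So the algebra is type D_5, i.e. so(10).

D_5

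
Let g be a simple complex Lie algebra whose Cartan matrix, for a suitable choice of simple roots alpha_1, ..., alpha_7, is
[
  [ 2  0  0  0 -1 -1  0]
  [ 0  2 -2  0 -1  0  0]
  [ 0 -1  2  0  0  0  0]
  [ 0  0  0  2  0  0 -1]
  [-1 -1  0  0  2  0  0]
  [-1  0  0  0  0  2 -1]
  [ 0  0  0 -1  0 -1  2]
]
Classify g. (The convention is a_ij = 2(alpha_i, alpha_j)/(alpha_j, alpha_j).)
B7

The matrix has rank 7 with 2's on the diagonal. Reading the off-diagonal entries as Dynkin edges (a single edge where a_ij = a_ji = -1; a double or triple edge where a_ij * a_ji = 2 or 3), the diagram is a chain of 7 nodes with a double edge at one end; the terminal node there is the unique short simple root (B_7). One simple-root ordering that puts it in standard form is (alpha_4, alpha_7, alpha_6, alpha_1, alpha_5, alpha_2, alpha_3). So the algebra is type B_7, i.e. so(15).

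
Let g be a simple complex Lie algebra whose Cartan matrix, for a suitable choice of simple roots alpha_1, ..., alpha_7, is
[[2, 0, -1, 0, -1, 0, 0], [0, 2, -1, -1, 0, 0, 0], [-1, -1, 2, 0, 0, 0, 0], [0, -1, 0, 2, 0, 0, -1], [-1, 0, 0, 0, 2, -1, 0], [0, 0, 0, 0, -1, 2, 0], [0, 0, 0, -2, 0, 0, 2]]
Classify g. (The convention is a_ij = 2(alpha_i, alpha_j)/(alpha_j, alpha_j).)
The matrix has rank 7 with 2's on the diagonal. Reading the off-diagonal entries as Dynkin edges (a single edge where a_ij = a_ji = -1; a double or triple edge where a_ij * a_ji = 2 or 3), the diagram is a chain of 7 nodes with a double edge at one end; the terminal node there is the unique long simple root (C_7). One simple-root ordering that puts it in standard form is (alpha_6, alpha_5, alpha_1, alpha_3, alpha_2, alpha_4, alpha_7). So the algebra is type C_7, i.e. sp(14).

C7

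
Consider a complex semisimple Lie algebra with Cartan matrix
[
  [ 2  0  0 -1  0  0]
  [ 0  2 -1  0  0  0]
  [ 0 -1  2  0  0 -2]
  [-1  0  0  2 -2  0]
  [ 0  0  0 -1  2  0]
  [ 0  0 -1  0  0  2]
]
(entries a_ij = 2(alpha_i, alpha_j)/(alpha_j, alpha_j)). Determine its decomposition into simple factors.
B_3 (so(7)) ⊕ B_3 (so(7))

The diagram associated to this matrix has two connected components: the simple roots {alpha_2, alpha_3, alpha_6} form a chain of 3 nodes with a double edge at one end; the terminal node there is the unique short simple root (B_3), and {alpha_1, alpha_4, alpha_5} form a chain of 3 nodes with a double edge at one end; the terminal node there is the unique short simple root (B_3). A semisimple Lie algebra decomposes uniquely as the direct sum of simple ideals, one per connected component of its Dynkin diagram, so g ≅ B_3 ⊕ B_3 (dimension 21 + 21 = 42).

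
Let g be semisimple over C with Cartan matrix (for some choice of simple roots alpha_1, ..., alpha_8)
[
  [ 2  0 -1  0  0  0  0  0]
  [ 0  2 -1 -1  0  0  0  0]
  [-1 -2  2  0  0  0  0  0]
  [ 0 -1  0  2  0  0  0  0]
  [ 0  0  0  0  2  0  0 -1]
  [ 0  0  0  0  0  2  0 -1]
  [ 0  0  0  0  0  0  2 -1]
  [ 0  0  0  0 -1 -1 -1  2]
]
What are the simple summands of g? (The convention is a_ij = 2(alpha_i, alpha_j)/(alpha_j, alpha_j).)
D_4 + F_4

The diagram associated to this matrix has two connected components: the simple roots {alpha_5, alpha_6, alpha_7, alpha_8} form a chain of 2 nodes with a fork of two nodes at one end (D_4), and {alpha_1, alpha_2, alpha_3, alpha_4} form a chain of 4 nodes with a double edge between the middle two (F_4). A semisimple Lie algebra decomposes uniquely as the direct sum of simple ideals, one per connected component of its Dynkin diagram, so g ≅ D_4 ⊕ F_4 (dimension 28 + 52 = 80).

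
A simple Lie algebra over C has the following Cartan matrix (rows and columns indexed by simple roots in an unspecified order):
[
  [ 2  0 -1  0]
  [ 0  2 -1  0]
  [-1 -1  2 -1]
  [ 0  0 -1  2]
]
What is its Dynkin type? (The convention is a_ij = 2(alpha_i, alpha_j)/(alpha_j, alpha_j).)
The matrix has rank 4 with 2's on the diagonal. Reading the off-diagonal entries as Dynkin edges (a single edge where a_ij = a_ji = -1; a double or triple edge where a_ij * a_ji = 2 or 3), the diagram is a chain of 2 nodes with a fork of two nodes at one end (D_4). One simple-root ordering that puts it in standard form is (alpha_1, alpha_3, alpha_2, alpha_4). So the algebra is type D_4, i.e. so(8).

type D_4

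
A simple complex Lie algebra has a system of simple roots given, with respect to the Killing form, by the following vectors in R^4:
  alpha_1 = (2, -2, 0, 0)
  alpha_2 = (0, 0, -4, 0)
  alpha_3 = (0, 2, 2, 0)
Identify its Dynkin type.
C3

Compute the Cartan integers a_ij = 2(alpha_i, alpha_j)/(alpha_j, alpha_j); the resulting 3x3 Cartan matrix is
[[2, 0, -1], [0, 2, -2], [-1, -1, 2]].
The roots have two lengths (squared-length ratio 2:1); the short ones are alpha_{1,3}. The associated Dynkin diagram is a chain of 3 nodes with a double edge at one end; the terminal node there is the unique long simple root (C_3), so the type is C_3 (the algebra sp(6)).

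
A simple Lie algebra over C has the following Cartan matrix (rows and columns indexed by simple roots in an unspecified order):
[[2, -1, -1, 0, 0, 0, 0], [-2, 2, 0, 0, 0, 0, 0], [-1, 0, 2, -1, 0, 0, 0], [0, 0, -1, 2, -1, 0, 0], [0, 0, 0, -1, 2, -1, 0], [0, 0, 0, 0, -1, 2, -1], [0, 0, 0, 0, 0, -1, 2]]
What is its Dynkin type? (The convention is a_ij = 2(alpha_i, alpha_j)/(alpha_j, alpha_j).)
type C_7

The matrix has rank 7 with 2's on the diagonal. Reading the off-diagonal entries as Dynkin edges (a single edge where a_ij = a_ji = -1; a double or triple edge where a_ij * a_ji = 2 or 3), the diagram is a chain of 7 nodes with a double edge at one end; the terminal node there is the unique long simple root (C_7). One simple-root ordering that puts it in standard form is (alpha_7, alpha_6, alpha_5, alpha_4, alpha_3, alpha_1, alpha_2). So the algebra is type C_7, i.e. sp(14).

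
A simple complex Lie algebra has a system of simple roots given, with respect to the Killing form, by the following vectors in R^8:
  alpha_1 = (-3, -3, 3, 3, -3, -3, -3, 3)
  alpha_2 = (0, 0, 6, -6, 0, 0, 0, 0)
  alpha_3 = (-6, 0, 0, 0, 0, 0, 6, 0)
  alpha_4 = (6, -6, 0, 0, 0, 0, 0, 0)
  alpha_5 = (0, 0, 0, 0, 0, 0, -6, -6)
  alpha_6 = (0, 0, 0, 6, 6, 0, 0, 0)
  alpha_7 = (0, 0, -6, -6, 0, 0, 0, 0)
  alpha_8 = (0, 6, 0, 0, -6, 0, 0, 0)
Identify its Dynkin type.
Compute the Cartan integers a_ij = 2(alpha_i, alpha_j)/(alpha_j, alpha_j); the resulting 8x8 Cartan matrix is
[[2, 0, 0, 0, 0, 0, -1, 0], [0, 2, 0, 0, 0, -1, 0, 0], [0, 0, 2, -1, -1, 0, 0, 0], [0, 0, -1, 2, 0, 0, 0, -1], [0, 0, -1, 0, 2, 0, 0, 0], [0, -1, 0, 0, 0, 2, -1, -1], [-1, 0, 0, 0, 0, -1, 2, 0], [0, 0, 0, -1, 0, -1, 0, 2]].
All simple roots have the same length, so the diagram is simply laced. The associated Dynkin diagram is a chain of 7 nodes with one extra node attached to the third node from one end (E_8), so the type is E_8.

type E_8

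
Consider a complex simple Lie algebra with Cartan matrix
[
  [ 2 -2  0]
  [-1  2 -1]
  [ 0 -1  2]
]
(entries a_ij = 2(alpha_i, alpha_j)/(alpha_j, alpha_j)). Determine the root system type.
C_3

The matrix has rank 3 with 2's on the diagonal. Reading the off-diagonal entries as Dynkin edges (a single edge where a_ij = a_ji = -1; a double or triple edge where a_ij * a_ji = 2 or 3), the diagram is a chain of 3 nodes with a double edge at one end; the terminal node there is the unique long simple root (C_3). One simple-root ordering that puts it in standard form is (alpha_3, alpha_2, alpha_1). So the algebra is type C_3, i.e. sp(6).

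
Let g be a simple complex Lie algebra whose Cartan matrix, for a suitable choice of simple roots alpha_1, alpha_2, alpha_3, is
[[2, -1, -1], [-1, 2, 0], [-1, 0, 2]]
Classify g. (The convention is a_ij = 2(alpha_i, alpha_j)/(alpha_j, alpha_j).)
The matrix has rank 3 with 2's on the diagonal. Reading the off-diagonal entries as Dynkin edges (a single edge where a_ij = a_ji = -1; a double or triple edge where a_ij * a_ji = 2 or 3), the diagram is a chain of 3 nodes with single edges (A_3). One simple-root ordering that puts it in standard form is (alpha_3, alpha_1, alpha_2). So the algebra is type A_3, i.e. sl(4).

A3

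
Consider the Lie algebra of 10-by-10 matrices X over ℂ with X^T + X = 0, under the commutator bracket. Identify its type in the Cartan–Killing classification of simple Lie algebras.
D_5

This is so(10) with 10 even, which has dimension 10(10-1)/2 = 45 and rank 10/2 = 5. In the classification of classical Lie algebras, the orthogonal algebra so(2n) in an even number of variables has type D_n; here n = 5, so the Dynkin diagram is a chain of 3 nodes with a fork of two nodes at one end (D_5). Hence the type is D_5.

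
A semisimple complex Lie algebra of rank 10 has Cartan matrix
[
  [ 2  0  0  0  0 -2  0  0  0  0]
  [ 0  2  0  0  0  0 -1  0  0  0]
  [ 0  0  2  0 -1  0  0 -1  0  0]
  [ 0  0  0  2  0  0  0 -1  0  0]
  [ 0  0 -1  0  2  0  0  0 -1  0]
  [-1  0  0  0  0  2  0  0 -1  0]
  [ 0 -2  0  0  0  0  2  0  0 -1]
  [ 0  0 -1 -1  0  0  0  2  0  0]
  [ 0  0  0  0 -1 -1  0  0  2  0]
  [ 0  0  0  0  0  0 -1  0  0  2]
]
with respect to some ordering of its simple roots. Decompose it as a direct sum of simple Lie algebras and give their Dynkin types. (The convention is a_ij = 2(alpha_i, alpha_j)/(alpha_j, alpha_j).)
B_3 (so(7)) + C_7 (sp(14))

The diagram associated to this matrix has two connected components: the simple roots {alpha_2, alpha_7, alpha_10} form a chain of 3 nodes with a double edge at one end; the terminal node there is the unique short simple root (B_3), and {alpha_1, alpha_3, alpha_4, alpha_5, alpha_6, alpha_8, alpha_9} form a chain of 7 nodes with a double edge at one end; the terminal node there is the unique long simple root (C_7). A semisimple Lie algebra decomposes uniquely as the direct sum of simple ideals, one per connected component of its Dynkin diagram, so g ≅ B_3 ⊕ C_7 (dimension 21 + 105 = 126).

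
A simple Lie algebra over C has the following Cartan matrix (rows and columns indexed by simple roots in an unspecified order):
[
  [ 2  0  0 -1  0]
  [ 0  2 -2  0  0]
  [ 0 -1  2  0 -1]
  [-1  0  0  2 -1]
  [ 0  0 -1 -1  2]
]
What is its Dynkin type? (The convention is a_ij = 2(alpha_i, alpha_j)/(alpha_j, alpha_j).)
The matrix has rank 5 with 2's on the diagonal. Reading the off-diagonal entries as Dynkin edges (a single edge where a_ij = a_ji = -1; a double or triple edge where a_ij * a_ji = 2 or 3), the diagram is a chain of 5 nodes with a double edge at one end; the terminal node there is the unique long simple root (C_5). One simple-root ordering that puts it in standard form is (alpha_1, alpha_4, alpha_5, alpha_3, alpha_2). So the algebra is type C_5, i.e. sp(10).

C_5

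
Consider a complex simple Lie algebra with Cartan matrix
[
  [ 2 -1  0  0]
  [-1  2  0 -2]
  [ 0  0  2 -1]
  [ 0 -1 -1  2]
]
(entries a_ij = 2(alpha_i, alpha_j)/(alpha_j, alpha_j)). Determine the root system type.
F4

The matrix has rank 4 with 2's on the diagonal. Reading the off-diagonal entries as Dynkin edges (a single edge where a_ij = a_ji = -1; a double or triple edge where a_ij * a_ji = 2 or 3), the diagram is a chain of 4 nodes with a double edge between the middle two (F_4). One simple-root ordering that puts it in standard form is (alpha_1, alpha_2, alpha_4, alpha_3). So the algebra is type F_4.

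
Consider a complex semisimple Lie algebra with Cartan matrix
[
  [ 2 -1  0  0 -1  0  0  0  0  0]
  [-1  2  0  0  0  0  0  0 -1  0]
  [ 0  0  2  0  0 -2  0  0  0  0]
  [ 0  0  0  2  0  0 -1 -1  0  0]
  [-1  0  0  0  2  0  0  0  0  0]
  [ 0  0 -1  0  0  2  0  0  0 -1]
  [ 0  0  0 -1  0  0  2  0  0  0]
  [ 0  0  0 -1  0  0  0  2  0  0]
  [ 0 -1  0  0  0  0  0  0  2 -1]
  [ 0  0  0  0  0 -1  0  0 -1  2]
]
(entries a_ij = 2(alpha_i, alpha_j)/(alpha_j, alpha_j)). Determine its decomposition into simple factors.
type A_3 + type C_7

The diagram associated to this matrix has two connected components: the simple roots {alpha_4, alpha_7, alpha_8} form a chain of 3 nodes with single edges (A_3), and {alpha_1, alpha_2, alpha_3, alpha_5, alpha_6, alpha_9, alpha_10} form a chain of 7 nodes with a double edge at one end; the terminal node there is the unique long simple root (C_7). A semisimple Lie algebra decomposes uniquely as the direct sum of simple ideals, one per connected component of its Dynkin diagram, so g ≅ A_3 ⊕ C_7 (dimension 15 + 105 = 120).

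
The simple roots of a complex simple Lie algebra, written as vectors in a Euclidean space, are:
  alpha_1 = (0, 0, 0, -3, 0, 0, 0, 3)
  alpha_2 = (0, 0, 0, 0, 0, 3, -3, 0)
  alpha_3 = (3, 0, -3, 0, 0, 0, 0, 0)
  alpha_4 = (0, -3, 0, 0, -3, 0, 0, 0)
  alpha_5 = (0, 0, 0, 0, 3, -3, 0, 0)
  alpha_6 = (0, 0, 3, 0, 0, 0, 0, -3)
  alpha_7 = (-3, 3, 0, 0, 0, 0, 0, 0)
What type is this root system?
A_7

Compute the Cartan integers a_ij = 2(alpha_i, alpha_j)/(alpha_j, alpha_j); the resulting 7x7 Cartan matrix is
[[2, 0, 0, 0, 0, -1, 0], [0, 2, 0, 0, -1, 0, 0], [0, 0, 2, 0, 0, -1, -1], [0, 0, 0, 2, -1, 0, -1], [0, -1, 0, -1, 2, 0, 0], [-1, 0, -1, 0, 0, 2, 0], [0, 0, -1, -1, 0, 0, 2]].
All simple roots have the same length, so the diagram is simply laced. The associated Dynkin diagram is a chain of 7 nodes with single edges (A_7), so the type is A_7 (the algebra sl(8)).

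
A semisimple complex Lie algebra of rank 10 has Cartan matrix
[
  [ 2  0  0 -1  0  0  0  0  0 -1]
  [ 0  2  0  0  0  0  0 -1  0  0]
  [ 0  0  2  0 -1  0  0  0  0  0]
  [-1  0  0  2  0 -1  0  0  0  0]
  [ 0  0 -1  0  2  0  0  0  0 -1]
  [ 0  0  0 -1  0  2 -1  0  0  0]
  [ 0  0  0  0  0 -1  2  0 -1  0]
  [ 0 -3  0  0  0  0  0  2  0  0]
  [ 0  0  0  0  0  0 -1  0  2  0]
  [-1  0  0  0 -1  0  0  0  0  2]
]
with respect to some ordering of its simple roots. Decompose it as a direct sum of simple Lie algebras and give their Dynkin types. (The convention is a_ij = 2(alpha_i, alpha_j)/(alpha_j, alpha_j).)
The diagram associated to this matrix has two connected components: the simple roots {alpha_1, alpha_3, alpha_4, alpha_5, alpha_6, alpha_7, alpha_9, alpha_10} form a chain of 8 nodes with single edges (A_8), and {alpha_2, alpha_8} form two nodes joined by a triple edge (G_2). A semisimple Lie algebra decomposes uniquely as the direct sum of simple ideals, one per connected component of its Dynkin diagram, so g ≅ A_8 ⊕ G_2 (dimension 80 + 14 = 94).

A_8 (sl(9)) + G_2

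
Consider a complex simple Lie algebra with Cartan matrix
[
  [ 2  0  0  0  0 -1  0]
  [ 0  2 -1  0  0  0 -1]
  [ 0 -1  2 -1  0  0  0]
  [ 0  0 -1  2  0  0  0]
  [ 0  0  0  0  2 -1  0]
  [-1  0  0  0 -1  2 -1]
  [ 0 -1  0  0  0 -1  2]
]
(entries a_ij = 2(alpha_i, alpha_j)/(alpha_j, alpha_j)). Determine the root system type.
D_7 (so(14))

The matrix has rank 7 with 2's on the diagonal. Reading the off-diagonal entries as Dynkin edges (a single edge where a_ij = a_ji = -1; a double or triple edge where a_ij * a_ji = 2 or 3), the diagram is a chain of 5 nodes with a fork of two nodes at one end (D_7). One simple-root ordering that puts it in standard form is (alpha_4, alpha_3, alpha_2, alpha_7, alpha_6, alpha_5, alpha_1). So the algebra is type D_7, i.e. so(14).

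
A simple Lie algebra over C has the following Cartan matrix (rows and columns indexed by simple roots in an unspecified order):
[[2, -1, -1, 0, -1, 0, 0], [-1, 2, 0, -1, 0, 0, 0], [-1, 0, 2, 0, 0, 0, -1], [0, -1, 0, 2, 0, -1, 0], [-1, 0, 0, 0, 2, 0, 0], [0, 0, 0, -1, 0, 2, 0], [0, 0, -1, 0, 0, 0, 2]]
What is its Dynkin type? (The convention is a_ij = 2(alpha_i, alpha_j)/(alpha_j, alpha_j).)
The matrix has rank 7 with 2's on the diagonal. Reading the off-diagonal entries as Dynkin edges (a single edge where a_ij = a_ji = -1; a double or triple edge where a_ij * a_ji = 2 or 3), the diagram is a chain of 6 nodes with one extra node attached to the third node from one end (E_7). One simple-root ordering that puts it in standard form is (alpha_7, alpha_5, alpha_3, alpha_1, alpha_2, alpha_4, alpha_6). So the algebra is type E_7.

type E_7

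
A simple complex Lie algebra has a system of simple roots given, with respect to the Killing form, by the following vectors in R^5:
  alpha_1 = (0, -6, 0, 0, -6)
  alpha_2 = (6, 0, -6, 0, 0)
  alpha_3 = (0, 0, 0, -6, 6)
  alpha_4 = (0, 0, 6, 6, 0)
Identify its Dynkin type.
A_4 (sl(5))

Compute the Cartan integers a_ij = 2(alpha_i, alpha_j)/(alpha_j, alpha_j); the resulting 4x4 Cartan matrix is
[[2, 0, -1, 0], [0, 2, 0, -1], [-1, 0, 2, -1], [0, -1, -1, 2]].
All simple roots have the same length, so the diagram is simply laced. The associated Dynkin diagram is a chain of 4 nodes with single edges (A_4), so the type is A_4 (the algebra sl(5)).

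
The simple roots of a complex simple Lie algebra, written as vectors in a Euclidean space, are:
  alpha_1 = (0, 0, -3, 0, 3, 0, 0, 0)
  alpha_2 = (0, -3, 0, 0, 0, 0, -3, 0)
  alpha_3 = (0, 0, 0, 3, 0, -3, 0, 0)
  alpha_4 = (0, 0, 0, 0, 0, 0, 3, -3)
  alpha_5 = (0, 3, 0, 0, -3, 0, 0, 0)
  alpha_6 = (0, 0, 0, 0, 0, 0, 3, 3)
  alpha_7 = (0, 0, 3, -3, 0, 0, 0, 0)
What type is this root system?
type D_7

Compute the Cartan integers a_ij = 2(alpha_i, alpha_j)/(alpha_j, alpha_j); the resulting 7x7 Cartan matrix is
[[2, 0, 0, 0, -1, 0, -1], [0, 2, 0, -1, -1, -1, 0], [0, 0, 2, 0, 0, 0, -1], [0, -1, 0, 2, 0, 0, 0], [-1, -1, 0, 0, 2, 0, 0], [0, -1, 0, 0, 0, 2, 0], [-1, 0, -1, 0, 0, 0, 2]].
All simple roots have the same length, so the diagram is simply laced. The associated Dynkin diagram is a chain of 5 nodes with a fork of two nodes at one end (D_7), so the type is D_7 (the algebra so(14)).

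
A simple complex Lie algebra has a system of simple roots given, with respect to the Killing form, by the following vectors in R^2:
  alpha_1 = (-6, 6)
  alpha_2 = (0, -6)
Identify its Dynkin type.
type B_2

Compute the Cartan integers a_ij = 2(alpha_i, alpha_j)/(alpha_j, alpha_j); the resulting 2x2 Cartan matrix is
[[2, -2], [-1, 2]].
The roots have two lengths (squared-length ratio 2:1); the short ones are alpha_{2}. The associated Dynkin diagram is a chain of 2 nodes with a double edge at one end; the terminal node there is the unique short simple root (B_2), so the type is B_2 (the algebra so(5)).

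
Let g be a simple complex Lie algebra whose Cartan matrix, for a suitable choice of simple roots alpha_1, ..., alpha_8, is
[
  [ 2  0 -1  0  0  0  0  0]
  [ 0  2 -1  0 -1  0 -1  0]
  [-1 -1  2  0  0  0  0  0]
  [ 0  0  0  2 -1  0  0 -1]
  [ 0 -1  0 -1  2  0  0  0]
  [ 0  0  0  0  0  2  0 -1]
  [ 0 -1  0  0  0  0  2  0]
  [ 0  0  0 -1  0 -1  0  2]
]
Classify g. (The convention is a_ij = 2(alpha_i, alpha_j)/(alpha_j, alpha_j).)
The matrix has rank 8 with 2's on the diagonal. Reading the off-diagonal entries as Dynkin edges (a single edge where a_ij = a_ji = -1; a double or triple edge where a_ij * a_ji = 2 or 3), the diagram is a chain of 7 nodes with one extra node attached to the third node from one end (E_8). One simple-root ordering that puts it in standard form is (alpha_1, alpha_7, alpha_3, alpha_2, alpha_5, alpha_4, alpha_8, alpha_6). So the algebra is type E_8.

type E_8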